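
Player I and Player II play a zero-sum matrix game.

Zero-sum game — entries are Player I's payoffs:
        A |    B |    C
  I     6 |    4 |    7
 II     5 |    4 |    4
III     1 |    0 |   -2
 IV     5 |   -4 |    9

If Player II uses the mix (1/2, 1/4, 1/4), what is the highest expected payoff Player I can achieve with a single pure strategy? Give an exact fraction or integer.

I: (6)·(1/2) + (4)·(1/4) + (7)·(1/4) = 23/4.
II: (5)·(1/2) + (4)·(1/4) + (4)·(1/4) = 9/2.
III: (1)·(1/2) + (0)·(1/4) + (-2)·(1/4) = 0.
IV: (5)·(1/2) + (-4)·(1/4) + (9)·(1/4) = 15/4.
The best pure response is I with expected payoff 23/4.

23/4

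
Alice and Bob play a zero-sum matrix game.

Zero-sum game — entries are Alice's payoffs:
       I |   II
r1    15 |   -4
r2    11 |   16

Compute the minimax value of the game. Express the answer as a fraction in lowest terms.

71/6

Row minima are -4 and 11, so Alice's maximin is 11; column maxima are 15 and 16, so Bob's minimax is 15. These differ, so the equilibrium is in mixed strategies.
Let Alice play r1 with probability p. Bob is indifferent when 15p + 11(1−p) = −4p + 16(1−p), giving p = 5/24.
Let Bob play I with probability q. Alice is indifferent when 15q − 4(1−q) = 11q + 16(1−q), giving q = 5/6.
The value is 15·(5/6) + (-4)·(1/6) = 71/6.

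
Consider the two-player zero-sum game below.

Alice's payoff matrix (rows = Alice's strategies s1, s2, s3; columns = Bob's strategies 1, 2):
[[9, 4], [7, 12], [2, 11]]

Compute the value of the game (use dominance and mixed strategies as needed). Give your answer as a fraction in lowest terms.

Row s3 is strictly dominated by row s2, so Alice never plays it.
The remaining 2×2 game on (s1, s2) × (1, 2) has no saddle point. Let Alice play s1 with probability p; indifference gives 9p + 7(1−p) = 4p + 12(1−p), so p = 1/2.
Similarly Bob's optimal q on 1 is 4/5, and the value is 9·(4/5) + (4)·(1/5) = 8.

8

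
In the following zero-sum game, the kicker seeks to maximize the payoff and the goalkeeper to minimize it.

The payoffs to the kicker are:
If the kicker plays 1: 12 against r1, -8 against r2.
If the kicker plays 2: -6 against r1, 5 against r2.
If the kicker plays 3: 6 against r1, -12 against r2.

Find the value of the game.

Row 3 is strictly dominated by row 1, so the kicker never plays it.
The remaining 2×2 game on (1, 2) × (r1, r2) has no saddle point. Let the kicker play 1 with probability p; indifference gives 12p − 6(1−p) = −8p + 5(1−p), so p = 11/31.
Similarly the goalkeeper's optimal q on r1 is 13/31, and the value is 12·(13/31) + (-8)·(18/31) = 12/31.

12/31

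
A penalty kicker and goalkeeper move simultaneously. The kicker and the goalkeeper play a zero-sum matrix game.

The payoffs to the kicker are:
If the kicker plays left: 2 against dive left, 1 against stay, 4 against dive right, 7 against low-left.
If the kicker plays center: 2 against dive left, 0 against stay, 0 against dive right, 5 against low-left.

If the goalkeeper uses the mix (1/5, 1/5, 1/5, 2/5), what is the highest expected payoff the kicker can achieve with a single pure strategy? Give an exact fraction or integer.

21/5

left: (2)·(1/5) + (1)·(1/5) + (4)·(1/5) + (7)·(2/5) = 21/5.
center: (2)·(1/5) + (0)·(1/5) + (0)·(1/5) + (5)·(2/5) = 12/5.
The best pure response is left with expected payoff 21/5.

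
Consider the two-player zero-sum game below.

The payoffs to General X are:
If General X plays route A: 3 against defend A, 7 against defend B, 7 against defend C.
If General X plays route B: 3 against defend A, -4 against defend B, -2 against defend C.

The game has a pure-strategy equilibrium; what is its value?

3

Row minima: 3, -4 → General X's maximin is 3.
Column maxima: 3, 7, 7 → General Y's minimax is 3.
They coincide at (route A, defend A), so the value is 3.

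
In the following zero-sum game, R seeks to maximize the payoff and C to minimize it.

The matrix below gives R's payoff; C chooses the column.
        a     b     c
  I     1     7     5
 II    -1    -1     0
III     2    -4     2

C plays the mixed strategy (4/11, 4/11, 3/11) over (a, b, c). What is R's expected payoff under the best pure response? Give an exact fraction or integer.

I: (1)·(4/11) + (7)·(4/11) + (5)·(3/11) = 47/11.
II: (-1)·(4/11) + (-1)·(4/11) + (0)·(3/11) = -8/11.
III: (2)·(4/11) + (-4)·(4/11) + (2)·(3/11) = -2/11.
The best pure response is I with expected payoff 47/11.

47/11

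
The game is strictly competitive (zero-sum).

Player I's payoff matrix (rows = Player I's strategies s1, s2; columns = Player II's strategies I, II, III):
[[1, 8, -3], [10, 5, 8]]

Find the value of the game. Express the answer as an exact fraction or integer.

79/14

Column I is strictly dominated by III for Player II (it gives Player I more in every row).
The remaining 2×2 game on (s1, s2) × (II, III) has no saddle point. Let Player I play s1 with probability p; indifference gives 8p + 5(1−p) = −3p + 8(1−p), so p = 3/14.
Similarly Player II's optimal q on II is 11/14, and the value is 8·(11/14) + (-3)·(3/14) = 79/14.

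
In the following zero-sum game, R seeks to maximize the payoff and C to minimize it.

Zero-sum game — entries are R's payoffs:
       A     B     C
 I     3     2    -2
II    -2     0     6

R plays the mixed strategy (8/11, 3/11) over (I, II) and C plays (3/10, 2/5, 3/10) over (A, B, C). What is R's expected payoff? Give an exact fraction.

Against (3/10, 2/5, 3/10), each row's expected payoff is I: 11/10; II: 6/5.
Taking the (8/11, 3/11)-weighted average: (8/11)·(11/10) + (3/11)·(6/5) = 62/55.

62/55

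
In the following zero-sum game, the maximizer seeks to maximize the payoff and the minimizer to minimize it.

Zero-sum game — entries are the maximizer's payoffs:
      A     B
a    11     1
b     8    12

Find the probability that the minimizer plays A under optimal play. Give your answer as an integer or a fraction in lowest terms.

Row minima are 1 and 8, so the maximizer's maximin is 8; column maxima are 11 and 12, so the minimizer's minimax is 11. These differ, so the equilibrium is in mixed strategies.
Let the minimizer play A with probability q. The maximizer is indifferent when 11q + (1−q) = 8q + 12(1−q), giving q = 11/14.

11/14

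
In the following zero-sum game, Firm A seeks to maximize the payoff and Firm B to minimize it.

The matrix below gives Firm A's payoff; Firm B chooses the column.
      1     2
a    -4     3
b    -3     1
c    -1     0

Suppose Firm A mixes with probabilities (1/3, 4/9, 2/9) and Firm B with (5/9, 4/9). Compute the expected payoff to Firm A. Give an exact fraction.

-26/27

Against (5/9, 4/9), each row's expected payoff is a: -8/9; b: -11/9; c: -5/9.
Taking the (1/3, 4/9, 2/9)-weighted average: (1/3)·(-8/9) + (4/9)·(-11/9) + (2/9)·(-5/9) = -26/27.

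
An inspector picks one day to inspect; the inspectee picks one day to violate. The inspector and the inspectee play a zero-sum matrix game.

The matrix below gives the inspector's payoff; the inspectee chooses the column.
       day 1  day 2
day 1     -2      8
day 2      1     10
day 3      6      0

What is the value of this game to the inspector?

Row day 1 is strictly dominated by row day 2, so the inspector never plays it.
The remaining 2×2 game on (day 2, day 3) × (day 1, day 2) has no saddle point. Let the inspector play day 2 with probability p; indifference gives p + 6(1−p) = 10p, so p = 2/5.
Similarly the inspectee's optimal q on day 1 is 2/3, and the value is 1·(2/3) + (10)·(1/3) = 4.

4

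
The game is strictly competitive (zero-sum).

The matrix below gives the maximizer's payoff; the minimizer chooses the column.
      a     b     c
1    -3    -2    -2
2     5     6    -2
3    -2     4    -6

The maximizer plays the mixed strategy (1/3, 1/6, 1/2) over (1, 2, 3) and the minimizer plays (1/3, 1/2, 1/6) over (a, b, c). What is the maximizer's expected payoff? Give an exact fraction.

1/9

Against (1/3, 1/2, 1/6), each row's expected payoff is 1: -7/3; 2: 13/3; 3: 1/3.
Taking the (1/3, 1/6, 1/2)-weighted average: (1/3)·(-7/3) + (1/6)·(13/3) + (1/2)·(1/3) = 1/9.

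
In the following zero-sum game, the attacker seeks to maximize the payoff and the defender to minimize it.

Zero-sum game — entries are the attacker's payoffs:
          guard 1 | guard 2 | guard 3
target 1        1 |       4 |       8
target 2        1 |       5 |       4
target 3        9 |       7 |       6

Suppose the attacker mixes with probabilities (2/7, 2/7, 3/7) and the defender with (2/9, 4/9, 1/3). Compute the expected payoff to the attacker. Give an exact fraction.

Against (2/9, 4/9, 1/3), each row's expected payoff is target 1: 14/3; target 2: 34/9; target 3: 64/9.
Taking the (2/7, 2/7, 3/7)-weighted average: (2/7)·(14/3) + (2/7)·(34/9) + (3/7)·(64/9) = 344/63.

344/63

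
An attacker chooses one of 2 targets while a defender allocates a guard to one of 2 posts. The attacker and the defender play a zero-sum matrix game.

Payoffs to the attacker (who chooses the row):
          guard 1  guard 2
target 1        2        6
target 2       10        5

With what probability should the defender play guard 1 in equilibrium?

1/9

Row minima are 2 and 5, so the attacker's maximin is 5; column maxima are 10 and 6, so the defender's minimax is 6. These differ, so the equilibrium is in mixed strategies.
Let the defender play guard 1 with probability q. The attacker is indifferent when 2q + 6(1−q) = 10q + 5(1−q), giving q = 1/9.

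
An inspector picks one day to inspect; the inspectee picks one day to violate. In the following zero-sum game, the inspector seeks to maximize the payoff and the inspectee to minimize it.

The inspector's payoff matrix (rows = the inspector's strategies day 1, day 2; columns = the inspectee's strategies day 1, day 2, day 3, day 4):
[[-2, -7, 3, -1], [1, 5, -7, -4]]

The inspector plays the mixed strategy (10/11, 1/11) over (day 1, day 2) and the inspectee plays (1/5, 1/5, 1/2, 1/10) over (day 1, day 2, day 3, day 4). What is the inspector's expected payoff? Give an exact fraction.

Against (1/5, 1/5, 1/2, 1/10), each row's expected payoff is day 1: -2/5; day 2: -27/10.
Taking the (10/11, 1/11)-weighted average: (10/11)·(-2/5) + (1/11)·(-27/10) = -67/110.

-67/110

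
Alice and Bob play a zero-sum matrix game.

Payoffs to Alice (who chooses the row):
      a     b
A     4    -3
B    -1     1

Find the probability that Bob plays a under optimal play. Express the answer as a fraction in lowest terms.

Row minima are -3 and -1, so Alice's maximin is -1; column maxima are 4 and 1, so Bob's minimax is 1. These differ, so the equilibrium is in mixed strategies.
Let Bob play a with probability q. Alice is indifferent when 4q − 3(1−q) = −q + (1−q), giving q = 4/9.

4/9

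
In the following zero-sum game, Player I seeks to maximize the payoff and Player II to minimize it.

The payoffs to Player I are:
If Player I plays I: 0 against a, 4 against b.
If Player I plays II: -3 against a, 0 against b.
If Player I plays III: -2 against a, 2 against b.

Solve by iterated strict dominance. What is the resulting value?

0

Row III is strictly dominated by row I (0>-2, 4>2); eliminate III.
Row II is strictly dominated by row I (0>-3, 4>0); eliminate II.
Column b is strictly dominated by a for Player II (0<4); eliminate b.
Only (I, a) remains, with payoff 0.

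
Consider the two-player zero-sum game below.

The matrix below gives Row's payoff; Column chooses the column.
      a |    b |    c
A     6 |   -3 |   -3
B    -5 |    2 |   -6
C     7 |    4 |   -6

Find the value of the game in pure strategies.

-3

Row minima: -3, -6, -6 → Row's maximin is -3.
Column maxima: 7, 4, -3 → Column's minimax is -3.
They coincide at (A, c), so the value is -3.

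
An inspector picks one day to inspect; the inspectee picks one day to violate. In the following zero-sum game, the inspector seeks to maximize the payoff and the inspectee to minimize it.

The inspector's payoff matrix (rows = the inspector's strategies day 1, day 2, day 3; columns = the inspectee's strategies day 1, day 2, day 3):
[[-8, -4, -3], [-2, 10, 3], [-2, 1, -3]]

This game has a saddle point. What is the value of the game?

Row minima: -8, -2, -3 → the inspector's maximin is -2.
Column maxima: -2, 10, 3 → the inspectee's minimax is -2.
They coincide at (day 2, day 1), so the value is -2.

-2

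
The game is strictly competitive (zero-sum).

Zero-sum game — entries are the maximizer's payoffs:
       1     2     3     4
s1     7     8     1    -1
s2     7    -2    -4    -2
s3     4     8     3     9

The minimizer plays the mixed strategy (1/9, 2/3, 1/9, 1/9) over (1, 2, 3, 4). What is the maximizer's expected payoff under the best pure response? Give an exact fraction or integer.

s1: (7)·(1/9) + (8)·(2/3) + (1)·(1/9) + (-1)·(1/9) = 55/9.
s2: (7)·(1/9) + (-2)·(2/3) + (-4)·(1/9) + (-2)·(1/9) = -11/9.
s3: (4)·(1/9) + (8)·(2/3) + (3)·(1/9) + (9)·(1/9) = 64/9.
The best pure response is s3 with expected payoff 64/9.

64/9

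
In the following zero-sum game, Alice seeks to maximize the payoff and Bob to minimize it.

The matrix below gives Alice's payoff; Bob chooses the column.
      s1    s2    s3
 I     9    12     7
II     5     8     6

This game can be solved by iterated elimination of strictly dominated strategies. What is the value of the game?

Column s2 is strictly dominated by s1 for Bob (9<12, 5<8); eliminate s2.
Row II is strictly dominated by row I (9>5, 7>6); eliminate II.
Column s1 is strictly dominated by s3 for Bob (7<9); eliminate s1.
Only (I, s3) remains, with payoff 7.

7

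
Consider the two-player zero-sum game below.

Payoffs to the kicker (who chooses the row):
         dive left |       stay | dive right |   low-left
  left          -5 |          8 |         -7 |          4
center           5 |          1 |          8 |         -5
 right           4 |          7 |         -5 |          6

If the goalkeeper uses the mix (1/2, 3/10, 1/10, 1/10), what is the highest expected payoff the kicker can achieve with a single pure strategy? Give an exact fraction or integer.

21/5

left: (-5)·(1/2) + (8)·(3/10) + (-7)·(1/10) + (4)·(1/10) = -2/5.
center: (5)·(1/2) + (1)·(3/10) + (8)·(1/10) + (-5)·(1/10) = 31/10.
right: (4)·(1/2) + (7)·(3/10) + (-5)·(1/10) + (6)·(1/10) = 21/5.
The best pure response is right with expected payoff 21/5.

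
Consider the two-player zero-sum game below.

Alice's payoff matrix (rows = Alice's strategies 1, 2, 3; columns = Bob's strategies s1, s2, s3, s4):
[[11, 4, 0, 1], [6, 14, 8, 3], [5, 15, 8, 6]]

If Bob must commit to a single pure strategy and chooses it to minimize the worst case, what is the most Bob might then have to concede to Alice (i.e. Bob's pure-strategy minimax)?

The worst case (largest entry) in each column is s1: 11, s2: 15, s3: 8, s4: 6.
The best (smallest) of these is 6.

6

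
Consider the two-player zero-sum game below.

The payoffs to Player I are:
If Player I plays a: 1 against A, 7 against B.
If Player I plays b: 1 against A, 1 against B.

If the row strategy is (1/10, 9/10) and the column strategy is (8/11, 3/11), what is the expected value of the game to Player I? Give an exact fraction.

Against (8/11, 3/11), each row's expected payoff is a: 29/11; b: 1.
Taking the (1/10, 9/10)-weighted average: (1/10)·(29/11) + (9/10)·(1) = 64/55.

64/55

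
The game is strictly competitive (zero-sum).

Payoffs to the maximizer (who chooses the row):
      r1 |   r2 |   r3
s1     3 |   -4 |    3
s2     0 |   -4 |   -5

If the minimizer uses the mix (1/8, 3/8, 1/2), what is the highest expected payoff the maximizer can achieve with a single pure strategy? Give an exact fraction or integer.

3/8

s1: (3)·(1/8) + (-4)·(3/8) + (3)·(1/2) = 3/8.
s2: (0)·(1/8) + (-4)·(3/8) + (-5)·(1/2) = -4.
The best pure response is s1 with expected payoff 3/8.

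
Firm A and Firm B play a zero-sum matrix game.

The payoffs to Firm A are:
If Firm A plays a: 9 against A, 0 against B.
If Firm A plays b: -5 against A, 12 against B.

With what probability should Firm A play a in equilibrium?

17/26

Row minima are 0 and -5, so Firm A's maximin is 0; column maxima are 9 and 12, so Firm B's minimax is 9. These differ, so the equilibrium is in mixed strategies.
Let Firm A play a with probability p. Firm B is indifferent when 9p − 5(1−p) = 12(1−p), giving p = 17/26.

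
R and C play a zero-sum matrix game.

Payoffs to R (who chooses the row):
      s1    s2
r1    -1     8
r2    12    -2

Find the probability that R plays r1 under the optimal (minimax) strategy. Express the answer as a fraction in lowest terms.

Row minima are -1 and -2, so R's maximin is -1; column maxima are 12 and 8, so C's minimax is 8. These differ, so the equilibrium is in mixed strategies.
Let R play r1 with probability p. C is indifferent when −p + 12(1−p) = 8p − 2(1−p), giving p = 14/23.

14/23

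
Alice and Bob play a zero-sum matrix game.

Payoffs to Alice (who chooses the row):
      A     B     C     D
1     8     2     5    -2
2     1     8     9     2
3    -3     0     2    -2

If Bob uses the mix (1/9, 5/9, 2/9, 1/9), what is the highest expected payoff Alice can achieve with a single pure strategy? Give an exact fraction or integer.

61/9

1: (8)·(1/9) + (2)·(5/9) + (5)·(2/9) + (-2)·(1/9) = 26/9.
2: (1)·(1/9) + (8)·(5/9) + (9)·(2/9) + (2)·(1/9) = 61/9.
3: (-3)·(1/9) + (0)·(5/9) + (2)·(2/9) + (-2)·(1/9) = -1/9.
The best pure response is 2 with expected payoff 61/9.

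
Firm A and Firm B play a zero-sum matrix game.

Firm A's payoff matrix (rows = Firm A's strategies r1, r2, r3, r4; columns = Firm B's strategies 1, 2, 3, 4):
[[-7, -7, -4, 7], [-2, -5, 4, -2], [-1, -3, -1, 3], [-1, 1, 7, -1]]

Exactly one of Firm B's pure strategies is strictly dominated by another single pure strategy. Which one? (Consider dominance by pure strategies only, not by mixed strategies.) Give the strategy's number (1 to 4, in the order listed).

Firm B prefers columns that give Firm A less. Compare 3 with 2: -7 < -4, -5 < 4, -3 < -1, 1 < 7.
So 2 strictly dominates 3 for Firm B; 3 is strictly dominated.

3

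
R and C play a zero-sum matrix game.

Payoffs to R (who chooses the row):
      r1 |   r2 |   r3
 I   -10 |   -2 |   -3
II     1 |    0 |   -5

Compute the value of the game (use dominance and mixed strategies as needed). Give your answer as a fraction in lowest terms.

-53/13

Column r2 is strictly dominated by r3 for C (it gives R more in every row).
The remaining 2×2 game on (I, II) × (r1, r3) has no saddle point. Let R play I with probability p; indifference gives −10p + (1−p) = −3p − 5(1−p), so p = 6/13.
Similarly C's optimal q on r1 is 2/13, and the value is -10·(2/13) + (-3)·(11/13) = -53/13.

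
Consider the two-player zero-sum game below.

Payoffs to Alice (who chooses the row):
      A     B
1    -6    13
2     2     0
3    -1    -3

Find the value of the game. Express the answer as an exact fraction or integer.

Row 3 is strictly dominated by row 2, so Alice never plays it.
The remaining 2×2 game on (1, 2) × (A, B) has no saddle point. Let Alice play 1 with probability p; indifference gives −6p + 2(1−p) = 13p, so p = 2/21.
Similarly Bob's optimal q on A is 13/21, and the value is -6·(13/21) + (13)·(8/21) = 26/21.

26/21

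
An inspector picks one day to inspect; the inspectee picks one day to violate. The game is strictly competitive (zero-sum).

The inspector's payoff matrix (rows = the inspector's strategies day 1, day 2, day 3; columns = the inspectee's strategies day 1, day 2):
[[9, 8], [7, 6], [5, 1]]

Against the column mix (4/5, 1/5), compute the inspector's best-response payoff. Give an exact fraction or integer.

44/5

day 1: (9)·(4/5) + (8)·(1/5) = 44/5.
day 2: (7)·(4/5) + (6)·(1/5) = 34/5.
day 3: (5)·(4/5) + (1)·(1/5) = 21/5.
The best pure response is day 1 with expected payoff 44/5.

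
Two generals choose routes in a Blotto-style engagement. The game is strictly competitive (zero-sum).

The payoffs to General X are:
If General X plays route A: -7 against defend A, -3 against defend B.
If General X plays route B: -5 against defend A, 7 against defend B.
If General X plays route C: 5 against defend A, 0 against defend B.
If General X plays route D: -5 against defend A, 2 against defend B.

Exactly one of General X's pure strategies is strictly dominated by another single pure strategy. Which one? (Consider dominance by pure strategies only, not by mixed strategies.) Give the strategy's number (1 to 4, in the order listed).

1

Compare route A with route B: -5 > -7, 7 > -3.
So route B strictly dominates route A for General X; route A is strictly dominated.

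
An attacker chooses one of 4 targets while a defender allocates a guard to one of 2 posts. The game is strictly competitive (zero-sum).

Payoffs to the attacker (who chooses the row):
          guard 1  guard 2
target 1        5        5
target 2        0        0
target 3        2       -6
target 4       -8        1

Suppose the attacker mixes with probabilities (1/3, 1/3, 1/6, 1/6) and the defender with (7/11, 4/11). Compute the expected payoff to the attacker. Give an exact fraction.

8/11

Against (7/11, 4/11), each row's expected payoff is target 1: 5; target 2: 0; target 3: -10/11; target 4: -52/11.
Taking the (1/3, 1/3, 1/6, 1/6)-weighted average: (1/3)·(5) + (1/3)·(0) + (1/6)·(-10/11) + (1/6)·(-52/11) = 8/11.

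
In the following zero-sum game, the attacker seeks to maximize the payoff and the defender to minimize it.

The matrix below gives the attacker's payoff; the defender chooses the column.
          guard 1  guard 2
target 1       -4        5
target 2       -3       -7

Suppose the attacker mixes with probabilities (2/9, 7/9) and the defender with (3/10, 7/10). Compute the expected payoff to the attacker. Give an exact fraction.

-4

Against (3/10, 7/10), each row's expected payoff is target 1: 23/10; target 2: -29/5.
Taking the (2/9, 7/9)-weighted average: (2/9)·(23/10) + (7/9)·(-29/5) = -4.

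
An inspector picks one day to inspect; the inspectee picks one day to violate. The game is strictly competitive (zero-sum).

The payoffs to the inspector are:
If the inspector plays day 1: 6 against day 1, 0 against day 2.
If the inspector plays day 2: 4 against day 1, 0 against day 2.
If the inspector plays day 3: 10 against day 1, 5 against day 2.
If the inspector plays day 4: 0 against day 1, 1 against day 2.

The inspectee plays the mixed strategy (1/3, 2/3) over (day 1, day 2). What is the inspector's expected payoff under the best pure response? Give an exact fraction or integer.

20/3

day 1: (6)·(1/3) + (0)·(2/3) = 2.
day 2: (4)·(1/3) + (0)·(2/3) = 4/3.
day 3: (10)·(1/3) + (5)·(2/3) = 20/3.
day 4: (0)·(1/3) + (1)·(2/3) = 2/3.
The best pure response is day 3 with expected payoff 20/3.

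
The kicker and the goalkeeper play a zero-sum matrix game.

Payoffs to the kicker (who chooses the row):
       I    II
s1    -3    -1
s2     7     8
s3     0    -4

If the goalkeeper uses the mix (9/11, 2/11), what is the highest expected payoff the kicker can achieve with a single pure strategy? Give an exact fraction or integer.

79/11

s1: (-3)·(9/11) + (-1)·(2/11) = -29/11.
s2: (7)·(9/11) + (8)·(2/11) = 79/11.
s3: (0)·(9/11) + (-4)·(2/11) = -8/11.
The best pure response is s2 with expected payoff 79/11.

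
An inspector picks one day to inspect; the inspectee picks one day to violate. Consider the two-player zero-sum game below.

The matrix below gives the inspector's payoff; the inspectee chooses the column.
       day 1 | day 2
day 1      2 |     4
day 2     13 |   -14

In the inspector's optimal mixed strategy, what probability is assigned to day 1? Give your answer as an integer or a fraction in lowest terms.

Row minima are 2 and -14, so the inspector's maximin is 2; column maxima are 13 and 4, so the inspectee's minimax is 4. These differ, so the equilibrium is in mixed strategies.
Let the inspector play day 1 with probability p. The inspectee is indifferent when 2p + 13(1−p) = 4p − 14(1−p), giving p = 27/29.

27/29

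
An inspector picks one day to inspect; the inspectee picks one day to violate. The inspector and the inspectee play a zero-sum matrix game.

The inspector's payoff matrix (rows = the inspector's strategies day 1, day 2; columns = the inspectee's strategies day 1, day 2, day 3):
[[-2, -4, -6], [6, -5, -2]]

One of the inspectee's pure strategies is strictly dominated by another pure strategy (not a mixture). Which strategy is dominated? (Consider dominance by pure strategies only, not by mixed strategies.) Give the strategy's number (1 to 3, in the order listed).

1

The inspectee prefers columns that give the inspector less. Compare day 1 with day 2: -4 < -2, -5 < 6.
So day 2 strictly dominates day 1 for the inspectee; day 1 is strictly dominated.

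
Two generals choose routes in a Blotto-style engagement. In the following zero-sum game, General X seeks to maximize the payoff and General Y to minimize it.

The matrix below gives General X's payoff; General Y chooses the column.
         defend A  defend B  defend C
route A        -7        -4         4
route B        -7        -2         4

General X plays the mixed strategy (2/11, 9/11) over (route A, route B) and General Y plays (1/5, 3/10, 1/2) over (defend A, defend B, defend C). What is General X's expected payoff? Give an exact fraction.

Against (1/5, 3/10, 1/2), each row's expected payoff is route A: -3/5; route B: 0.
Taking the (2/11, 9/11)-weighted average: (2/11)·(-3/5) + (9/11)·(0) = -6/55.

-6/55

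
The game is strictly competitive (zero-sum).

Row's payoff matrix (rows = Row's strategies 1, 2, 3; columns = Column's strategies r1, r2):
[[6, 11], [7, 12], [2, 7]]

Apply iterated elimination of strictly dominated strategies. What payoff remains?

7

Row 1 is strictly dominated by row 2 (7>6, 12>11); eliminate 1.
Row 3 is strictly dominated by row 2 (7>2, 12>7); eliminate 3.
Column r2 is strictly dominated by r1 for Column (7<12); eliminate r2.
Only (2, r1) remains, with payoff 7.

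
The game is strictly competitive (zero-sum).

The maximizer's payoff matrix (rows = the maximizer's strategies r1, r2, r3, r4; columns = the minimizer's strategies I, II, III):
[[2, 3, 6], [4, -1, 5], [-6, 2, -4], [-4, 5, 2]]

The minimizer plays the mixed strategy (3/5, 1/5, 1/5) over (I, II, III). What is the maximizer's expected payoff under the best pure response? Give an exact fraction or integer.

r1: (2)·(3/5) + (3)·(1/5) + (6)·(1/5) = 3.
r2: (4)·(3/5) + (-1)·(1/5) + (5)·(1/5) = 16/5.
r3: (-6)·(3/5) + (2)·(1/5) + (-4)·(1/5) = -4.
r4: (-4)·(3/5) + (5)·(1/5) + (2)·(1/5) = -1.
The best pure response is r2 with expected payoff 16/5.

16/5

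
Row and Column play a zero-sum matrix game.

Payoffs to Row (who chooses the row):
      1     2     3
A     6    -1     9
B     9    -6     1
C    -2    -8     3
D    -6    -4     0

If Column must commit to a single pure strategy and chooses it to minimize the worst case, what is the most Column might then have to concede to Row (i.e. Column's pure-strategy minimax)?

-1

The worst case (largest entry) in each column is 1: 9, 2: -1, 3: 9.
The best (smallest) of these is -1.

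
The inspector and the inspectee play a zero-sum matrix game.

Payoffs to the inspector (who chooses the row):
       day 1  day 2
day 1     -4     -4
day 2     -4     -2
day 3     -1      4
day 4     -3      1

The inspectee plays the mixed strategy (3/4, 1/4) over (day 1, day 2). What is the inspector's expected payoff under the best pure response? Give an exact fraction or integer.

1/4

day 1: (-4)·(3/4) + (-4)·(1/4) = -4.
day 2: (-4)·(3/4) + (-2)·(1/4) = -7/2.
day 3: (-1)·(3/4) + (4)·(1/4) = 1/4.
day 4: (-3)·(3/4) + (1)·(1/4) = -2.
The best pure response is day 3 with expected payoff 1/4.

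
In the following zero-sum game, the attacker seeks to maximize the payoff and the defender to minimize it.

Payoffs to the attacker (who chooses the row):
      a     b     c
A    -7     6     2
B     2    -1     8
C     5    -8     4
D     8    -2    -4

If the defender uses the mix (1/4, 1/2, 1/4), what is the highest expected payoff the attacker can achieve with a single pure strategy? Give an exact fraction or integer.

A: (-7)·(1/4) + (6)·(1/2) + (2)·(1/4) = 7/4.
B: (2)·(1/4) + (-1)·(1/2) + (8)·(1/4) = 2.
C: (5)·(1/4) + (-8)·(1/2) + (4)·(1/4) = -7/4.
D: (8)·(1/4) + (-2)·(1/2) + (-4)·(1/4) = 0.
The best pure response is B with expected payoff 2.

2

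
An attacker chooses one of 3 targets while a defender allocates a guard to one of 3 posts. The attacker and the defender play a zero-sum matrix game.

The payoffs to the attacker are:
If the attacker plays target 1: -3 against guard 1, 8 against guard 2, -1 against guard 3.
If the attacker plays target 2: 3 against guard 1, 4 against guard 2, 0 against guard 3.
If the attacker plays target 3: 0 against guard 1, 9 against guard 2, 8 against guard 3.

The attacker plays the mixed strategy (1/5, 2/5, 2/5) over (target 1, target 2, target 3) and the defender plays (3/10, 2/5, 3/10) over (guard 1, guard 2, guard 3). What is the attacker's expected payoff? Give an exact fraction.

19/5

Against (3/10, 2/5, 3/10), each row's expected payoff is target 1: 2; target 2: 5/2; target 3: 6.
Taking the (1/5, 2/5, 2/5)-weighted average: (1/5)·(2) + (2/5)·(5/2) + (2/5)·(6) = 19/5.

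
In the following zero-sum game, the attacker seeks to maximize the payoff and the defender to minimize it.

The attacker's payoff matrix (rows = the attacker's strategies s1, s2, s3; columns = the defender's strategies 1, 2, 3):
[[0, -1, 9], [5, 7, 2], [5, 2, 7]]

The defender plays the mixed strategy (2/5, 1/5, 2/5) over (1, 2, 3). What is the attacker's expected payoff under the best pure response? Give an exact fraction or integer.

s1: (0)·(2/5) + (-1)·(1/5) + (9)·(2/5) = 17/5.
s2: (5)·(2/5) + (7)·(1/5) + (2)·(2/5) = 21/5.
s3: (5)·(2/5) + (2)·(1/5) + (7)·(2/5) = 26/5.
The best pure response is s3 with expected payoff 26/5.

26/5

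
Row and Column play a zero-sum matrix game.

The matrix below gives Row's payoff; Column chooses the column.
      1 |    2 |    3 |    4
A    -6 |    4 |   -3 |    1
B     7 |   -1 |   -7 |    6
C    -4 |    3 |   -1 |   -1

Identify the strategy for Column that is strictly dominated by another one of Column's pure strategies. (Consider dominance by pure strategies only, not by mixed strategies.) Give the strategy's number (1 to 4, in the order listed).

2

Column prefers columns that give Row less. Compare 2 with 3: -3 < 4, -7 < -1, -1 < 3.
So 3 strictly dominates 2 for Column; 2 is strictly dominated.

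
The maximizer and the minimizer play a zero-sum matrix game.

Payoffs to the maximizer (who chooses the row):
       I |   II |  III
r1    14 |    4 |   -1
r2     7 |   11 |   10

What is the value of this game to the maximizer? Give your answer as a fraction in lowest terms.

49/6

Column II is strictly dominated by III for the minimizer (it gives the maximizer more in every row).
The remaining 2×2 game on (r1, r2) × (I, III) has no saddle point. Let the maximizer play r1 with probability p; indifference gives 14p + 7(1−p) = −p + 10(1−p), so p = 1/6.
Similarly the minimizer's optimal q on I is 11/18, and the value is 14·(11/18) + (-1)·(7/18) = 49/6.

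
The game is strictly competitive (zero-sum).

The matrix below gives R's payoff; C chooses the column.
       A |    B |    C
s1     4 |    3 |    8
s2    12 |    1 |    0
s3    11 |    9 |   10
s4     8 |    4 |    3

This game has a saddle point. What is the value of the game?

Row minima: 3, 0, 9, 3 → R's maximin is 9.
Column maxima: 12, 9, 10 → C's minimax is 9.
They coincide at (s3, B), so the value is 9.

9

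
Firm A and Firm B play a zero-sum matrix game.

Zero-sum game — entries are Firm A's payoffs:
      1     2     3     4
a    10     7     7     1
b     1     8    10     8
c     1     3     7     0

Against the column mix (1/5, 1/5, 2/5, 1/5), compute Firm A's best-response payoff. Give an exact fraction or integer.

a: (10)·(1/5) + (7)·(1/5) + (7)·(2/5) + (1)·(1/5) = 32/5.
b: (1)·(1/5) + (8)·(1/5) + (10)·(2/5) + (8)·(1/5) = 37/5.
c: (1)·(1/5) + (3)·(1/5) + (7)·(2/5) + (0)·(1/5) = 18/5.
The best pure response is b with expected payoff 37/5.

37/5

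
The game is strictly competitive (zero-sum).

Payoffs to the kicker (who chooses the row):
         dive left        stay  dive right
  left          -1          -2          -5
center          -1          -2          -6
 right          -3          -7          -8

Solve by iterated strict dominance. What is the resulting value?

Column stay is strictly dominated by dive right for the goalkeeper (-5<-2, -6<-2, -8<-7); eliminate stay.
Column dive left is strictly dominated by dive right for the goalkeeper (-5<-1, -6<-1, -8<-3); eliminate dive left.
Row right is strictly dominated by row left (-5>-8); eliminate right.
Row center is strictly dominated by row left (-5>-6); eliminate center.
Only (left, dive right) remains, with payoff -5.

-5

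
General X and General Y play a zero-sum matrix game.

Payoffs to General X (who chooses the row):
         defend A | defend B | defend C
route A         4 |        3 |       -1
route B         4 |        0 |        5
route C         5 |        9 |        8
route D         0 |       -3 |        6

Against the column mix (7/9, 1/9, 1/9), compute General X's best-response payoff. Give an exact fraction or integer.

route A: (4)·(7/9) + (3)·(1/9) + (-1)·(1/9) = 10/3.
route B: (4)·(7/9) + (0)·(1/9) + (5)·(1/9) = 11/3.
route C: (5)·(7/9) + (9)·(1/9) + (8)·(1/9) = 52/9.
route D: (0)·(7/9) + (-3)·(1/9) + (6)·(1/9) = 1/3.
The best pure response is route C with expected payoff 52/9.

52/9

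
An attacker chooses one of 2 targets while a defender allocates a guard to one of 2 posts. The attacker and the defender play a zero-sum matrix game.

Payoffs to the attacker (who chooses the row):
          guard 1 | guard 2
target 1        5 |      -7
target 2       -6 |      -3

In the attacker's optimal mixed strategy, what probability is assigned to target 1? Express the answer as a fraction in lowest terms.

Row minima are -7 and -6, so the attacker's maximin is -6; column maxima are 5 and -3, so the defender's minimax is -3. These differ, so the equilibrium is in mixed strategies.
Let the attacker play target 1 with probability p. The defender is indifferent when 5p − 6(1−p) = −7p − 3(1−p), giving p = 1/5.

1/5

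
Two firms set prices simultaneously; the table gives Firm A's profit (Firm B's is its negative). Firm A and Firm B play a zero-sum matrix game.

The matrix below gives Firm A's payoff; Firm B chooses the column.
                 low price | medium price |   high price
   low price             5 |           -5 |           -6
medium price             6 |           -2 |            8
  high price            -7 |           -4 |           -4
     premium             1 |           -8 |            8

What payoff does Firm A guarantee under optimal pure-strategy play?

-2

Row minima: -6, -2, -7, -8 → Firm A's maximin is -2.
Column maxima: 6, -2, 8 → Firm B's minimax is -2.
They coincide at (medium price, medium price), so the value is -2.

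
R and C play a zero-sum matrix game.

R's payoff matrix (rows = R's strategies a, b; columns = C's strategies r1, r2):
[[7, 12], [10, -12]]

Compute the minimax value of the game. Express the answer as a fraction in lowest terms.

Row minima are 7 and -12, so R's maximin is 7; column maxima are 10 and 12, so C's minimax is 10. These differ, so the equilibrium is in mixed strategies.
Let R play a with probability p. C is indifferent when 7p + 10(1−p) = 12p − 12(1−p), giving p = 22/27.
Let C play r1 with probability q. R is indifferent when 7q + 12(1−q) = 10q − 12(1−q), giving q = 8/9.
The value is 7·(8/9) + (12)·(1/9) = 68/9.

68/9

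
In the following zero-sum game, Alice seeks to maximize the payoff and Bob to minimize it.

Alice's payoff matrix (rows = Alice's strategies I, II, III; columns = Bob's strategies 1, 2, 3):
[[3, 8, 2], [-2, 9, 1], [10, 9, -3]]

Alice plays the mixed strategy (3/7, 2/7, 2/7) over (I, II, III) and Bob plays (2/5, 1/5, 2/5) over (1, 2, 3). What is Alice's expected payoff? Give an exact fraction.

Against (2/5, 1/5, 2/5), each row's expected payoff is I: 18/5; II: 7/5; III: 23/5.
Taking the (3/7, 2/7, 2/7)-weighted average: (3/7)·(18/5) + (2/7)·(7/5) + (2/7)·(23/5) = 114/35.

114/35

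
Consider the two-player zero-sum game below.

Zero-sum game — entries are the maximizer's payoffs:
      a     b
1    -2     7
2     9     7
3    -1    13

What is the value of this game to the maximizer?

Row 1 is strictly dominated by row 3, so the maximizer never plays it.
The remaining 2×2 game on (2, 3) × (a, b) has no saddle point. Let the maximizer play 2 with probability p; indifference gives 9p − (1−p) = 7p + 13(1−p), so p = 7/8.
Similarly the minimizer's optimal q on a is 3/8, and the value is 9·(3/8) + (7)·(5/8) = 31/4.

31/4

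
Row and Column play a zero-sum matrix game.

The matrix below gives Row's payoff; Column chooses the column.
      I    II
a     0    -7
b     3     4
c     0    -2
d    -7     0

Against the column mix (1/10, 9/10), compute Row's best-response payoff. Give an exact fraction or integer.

39/10

a: (0)·(1/10) + (-7)·(9/10) = -63/10.
b: (3)·(1/10) + (4)·(9/10) = 39/10.
c: (0)·(1/10) + (-2)·(9/10) = -9/5.
d: (-7)·(1/10) + (0)·(9/10) = -7/10.
The best pure response is b with expected payoff 39/10.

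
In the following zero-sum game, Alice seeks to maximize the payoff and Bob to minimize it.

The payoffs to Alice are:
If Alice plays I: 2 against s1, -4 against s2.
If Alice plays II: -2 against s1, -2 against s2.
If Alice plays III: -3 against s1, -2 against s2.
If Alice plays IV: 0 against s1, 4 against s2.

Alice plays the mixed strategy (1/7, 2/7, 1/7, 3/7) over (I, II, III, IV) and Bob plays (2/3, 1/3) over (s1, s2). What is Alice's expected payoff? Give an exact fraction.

-8/21

Against (2/3, 1/3), each row's expected payoff is I: 0; II: -2; III: -8/3; IV: 4/3.
Taking the (1/7, 2/7, 1/7, 3/7)-weighted average: (1/7)·(0) + (2/7)·(-2) + (1/7)·(-8/3) + (3/7)·(4/3) = -8/21.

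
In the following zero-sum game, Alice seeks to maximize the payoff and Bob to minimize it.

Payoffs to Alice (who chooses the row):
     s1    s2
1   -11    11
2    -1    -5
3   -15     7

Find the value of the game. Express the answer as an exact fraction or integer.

-33/13

Row 3 is strictly dominated by row 1, so Alice never plays it.
The remaining 2×2 game on (1, 2) × (s1, s2) has no saddle point. Let Alice play 1 with probability p; indifference gives −11p − (1−p) = 11p − 5(1−p), so p = 2/13.
Similarly Bob's optimal q on s1 is 8/13, and the value is -11·(8/13) + (11)·(5/13) = -33/13.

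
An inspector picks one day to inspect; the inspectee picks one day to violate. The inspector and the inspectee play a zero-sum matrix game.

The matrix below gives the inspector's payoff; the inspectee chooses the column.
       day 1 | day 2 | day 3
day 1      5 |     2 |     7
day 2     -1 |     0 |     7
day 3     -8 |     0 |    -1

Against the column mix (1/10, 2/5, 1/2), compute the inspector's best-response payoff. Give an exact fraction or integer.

24/5

day 1: (5)·(1/10) + (2)·(2/5) + (7)·(1/2) = 24/5.
day 2: (-1)·(1/10) + (0)·(2/5) + (7)·(1/2) = 17/5.
day 3: (-8)·(1/10) + (0)·(2/5) + (-1)·(1/2) = -13/10.
The best pure response is day 1 with expected payoff 24/5.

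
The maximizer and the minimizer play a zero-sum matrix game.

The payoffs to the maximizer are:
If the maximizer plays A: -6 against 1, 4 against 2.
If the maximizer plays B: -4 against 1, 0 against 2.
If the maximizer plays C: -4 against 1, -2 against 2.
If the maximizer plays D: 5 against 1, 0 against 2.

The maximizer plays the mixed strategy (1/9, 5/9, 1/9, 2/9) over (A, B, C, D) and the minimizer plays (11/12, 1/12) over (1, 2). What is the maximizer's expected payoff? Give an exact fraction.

Against (11/12, 1/12), each row's expected payoff is A: -31/6; B: -11/3; C: -23/6; D: 55/12.
Taking the (1/9, 5/9, 1/9, 2/9)-weighted average: (1/9)·(-31/6) + (5/9)·(-11/3) + (1/9)·(-23/6) + (2/9)·(55/12) = -109/54.

-109/54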